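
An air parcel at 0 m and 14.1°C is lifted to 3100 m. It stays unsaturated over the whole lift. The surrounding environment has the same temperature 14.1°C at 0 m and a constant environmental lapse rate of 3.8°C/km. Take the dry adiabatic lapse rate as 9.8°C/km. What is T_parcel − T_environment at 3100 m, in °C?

-18.6°C (parcel cooler than environment)

Parcel:
  0–3100 m, dry: Δz = 3.1 km ⇒ ΔT = -30.38°C; T = -16.28°C
Environment:
  0–3100 m, environment: Δz = 3.1 km ⇒ ΔT = -11.78°C; T = 2.32°C
T_parcel − T_env = -16.28 − 2.32 = -18.6°C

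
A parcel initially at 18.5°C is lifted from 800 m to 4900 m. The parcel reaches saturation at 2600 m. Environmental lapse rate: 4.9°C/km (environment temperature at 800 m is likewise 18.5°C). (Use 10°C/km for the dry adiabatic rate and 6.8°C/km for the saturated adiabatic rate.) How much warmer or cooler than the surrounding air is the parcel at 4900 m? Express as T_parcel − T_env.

-13.55°C (parcel cooler than environment)

Parcel:
  Dry to 2600 m: -10 × 1.8 km = -18°C, so T = 0.5°C.
  Saturated to 4900 m: -6.8 × 2.3 km = -15.64°C, so T = -15.14°C.
Environment:
  Environment to 4900 m: -4.9 × 4.1 km = -20.09°C, so T = -1.59°C.
T_parcel − T_env = -15.14 − (-1.59) = -13.55°C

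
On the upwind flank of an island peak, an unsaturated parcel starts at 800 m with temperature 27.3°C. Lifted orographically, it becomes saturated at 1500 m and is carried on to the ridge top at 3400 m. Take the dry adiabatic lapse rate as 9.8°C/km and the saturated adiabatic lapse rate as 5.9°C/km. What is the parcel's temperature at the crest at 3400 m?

9.23°C

800 → 1500 m (dry, 9.8°C/km): ΔT = -9.8 × 0.7 = -6.86°C → T = 20.44°C
1500 → 3400 m (saturated, 5.9°C/km): ΔT = -5.9 × 1.9 = -11.21°C → T = 9.23°C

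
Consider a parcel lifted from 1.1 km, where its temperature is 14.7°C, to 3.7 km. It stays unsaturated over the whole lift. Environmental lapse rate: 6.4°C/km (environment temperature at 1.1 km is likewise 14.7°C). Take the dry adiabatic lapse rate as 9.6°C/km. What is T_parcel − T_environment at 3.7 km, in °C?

-8.32°C (parcel cooler than environment)

Parcel:
  1100–3700 m, dry: Δz = 2.6 km ⇒ ΔT = -24.96°C; T = -10.26°C
Environment:
  1100–3700 m, environment: Δz = 2.6 km ⇒ ΔT = -16.64°C; T = -1.94°C
T_parcel − T_env = -10.26 − (-1.94) = -8.32°C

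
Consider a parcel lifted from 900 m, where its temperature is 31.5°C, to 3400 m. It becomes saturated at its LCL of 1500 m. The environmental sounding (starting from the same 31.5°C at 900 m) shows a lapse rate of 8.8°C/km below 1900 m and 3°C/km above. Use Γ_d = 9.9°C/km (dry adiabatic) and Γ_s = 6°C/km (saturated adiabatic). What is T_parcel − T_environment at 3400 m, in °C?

-4.04°C (parcel cooler than environment)

Parcel:
  From 900 m to 1500 m (dry): cools by 9.9 × 0.6 = 5.94°C, giving 25.56°C.
  From 1500 m to 3400 m (saturated): cools by 6 × 1.9 = 11.4°C, giving 14.16°C.
Environment:
  From 900 m to 1900 m (environment, lower layer): cools by 8.8 × 1 = 8.8°C, giving 22.7°C.
  From 1900 m to 3400 m (environment, upper layer): cools by 3 × 1.5 = 4.5°C, giving 18.2°C.
T_parcel − T_env = 14.16 − 18.2 = -4.04°C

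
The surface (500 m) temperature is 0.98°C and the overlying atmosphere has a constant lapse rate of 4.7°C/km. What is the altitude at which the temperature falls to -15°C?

Height above start = (0.98 − (-15)) / 4.7 = 3.4 km
Altitude = 500 m + 3400 m = 3900 m

3900 m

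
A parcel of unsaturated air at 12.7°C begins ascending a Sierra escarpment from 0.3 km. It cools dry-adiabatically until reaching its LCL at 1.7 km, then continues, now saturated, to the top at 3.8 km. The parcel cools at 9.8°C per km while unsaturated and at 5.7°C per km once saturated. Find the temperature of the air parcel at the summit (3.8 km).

-12.99°C

300 → 1700 m (dry, 9.8°C/km): ΔT = -9.8 × 1.4 = -13.72°C → T = -1.02°C
1700 → 3800 m (saturated, 5.7°C/km): ΔT = -5.7 × 2.1 = -11.97°C → T = -12.99°C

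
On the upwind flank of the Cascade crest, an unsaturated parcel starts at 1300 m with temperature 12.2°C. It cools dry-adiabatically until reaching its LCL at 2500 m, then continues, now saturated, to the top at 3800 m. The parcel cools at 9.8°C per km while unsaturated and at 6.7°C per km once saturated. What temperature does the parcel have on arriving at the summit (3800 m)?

-8.27°C

1300–2500 m, dry: Δz = 1.2 km ⇒ ΔT = -11.76°C; T = 0.44°C
2500–3800 m, saturated: Δz = 1.3 km ⇒ ΔT = -8.71°C; T = -8.27°C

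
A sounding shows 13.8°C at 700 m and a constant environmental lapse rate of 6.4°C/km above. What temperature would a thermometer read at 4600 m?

700–4600 m, environmental: Δz = 3.9 km ⇒ ΔT = -24.96°C; T = -11.16°C

-11.16°C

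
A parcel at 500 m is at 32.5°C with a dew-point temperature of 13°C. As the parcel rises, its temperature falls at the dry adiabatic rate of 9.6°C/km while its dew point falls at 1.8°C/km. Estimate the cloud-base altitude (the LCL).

T and T_d converge at 9.6 − 1.8 = 7.8°C per km
Height above start = (32.5 − 13) / 7.8 = 2.5 km
LCL altitude = 500 m + 2500 m = 3000 m

3000 m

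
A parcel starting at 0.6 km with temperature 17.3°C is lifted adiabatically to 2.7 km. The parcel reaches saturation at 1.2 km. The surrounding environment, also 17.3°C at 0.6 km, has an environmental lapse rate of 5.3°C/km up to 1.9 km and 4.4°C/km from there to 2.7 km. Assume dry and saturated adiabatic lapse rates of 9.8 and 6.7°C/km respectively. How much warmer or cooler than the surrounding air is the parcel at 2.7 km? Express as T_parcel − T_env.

Parcel:
  Dry to 1200 m: -9.8 × 0.6 km = -5.88°C, so T = 11.42°C.
  Saturated to 2700 m: -6.7 × 1.5 km = -10.05°C, so T = 1.37°C.
Environment:
  Environment, lower layer to 1900 m: -5.3 × 1.3 km = -6.89°C, so T = 10.41°C.
  Environment, upper layer to 2700 m: -4.4 × 0.8 km = -3.52°C, so T = 6.89°C.
T_parcel − T_env = 1.37 − 6.89 = -5.52°C

-5.52°C (parcel cooler than environment)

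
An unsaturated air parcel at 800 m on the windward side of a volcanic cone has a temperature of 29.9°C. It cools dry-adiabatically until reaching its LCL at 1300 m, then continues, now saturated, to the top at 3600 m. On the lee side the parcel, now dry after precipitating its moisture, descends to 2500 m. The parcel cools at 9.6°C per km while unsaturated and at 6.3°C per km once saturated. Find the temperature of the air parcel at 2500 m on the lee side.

Dry to 1300 m: -9.6 × 0.5 km = -4.8°C, so T = 25.1°C.
Saturated to 3600 m: -6.3 × 2.3 km = -14.49°C, so T = 10.61°C.
Dry descent to 2500 m: +9.6 × 1.1 km = +10.56°C, so T = 21.17°C.

21.17°C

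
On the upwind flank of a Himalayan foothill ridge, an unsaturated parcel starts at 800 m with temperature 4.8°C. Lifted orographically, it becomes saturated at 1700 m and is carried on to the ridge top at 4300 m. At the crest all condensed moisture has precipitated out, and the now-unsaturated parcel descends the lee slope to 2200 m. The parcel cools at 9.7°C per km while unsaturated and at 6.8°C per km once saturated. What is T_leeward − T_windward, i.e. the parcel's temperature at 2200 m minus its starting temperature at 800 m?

Dry to 1700 m: -9.7 × 0.9 km = -8.73°C, so T = -3.93°C.
Saturated to 4300 m: -6.8 × 2.6 km = -17.68°C, so T = -21.61°C.
Dry descent to 2200 m: +9.7 × 2.1 km = +20.37°C, so T = -1.24°C.
Net change vs windward start: -1.24 − 4.8 = -6.04°C

-6.04°C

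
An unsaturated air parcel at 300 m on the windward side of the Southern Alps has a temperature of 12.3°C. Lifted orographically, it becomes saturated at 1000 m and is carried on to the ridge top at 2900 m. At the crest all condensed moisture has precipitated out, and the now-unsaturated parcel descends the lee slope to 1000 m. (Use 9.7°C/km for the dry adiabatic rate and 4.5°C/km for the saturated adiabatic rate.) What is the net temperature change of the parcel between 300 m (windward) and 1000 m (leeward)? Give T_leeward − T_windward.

Dry to 1000 m: -9.7 × 0.7 km = -6.79°C, so T = 5.51°C.
Saturated to 2900 m: -4.5 × 1.9 km = -8.55°C, so T = -3.04°C.
Dry descent to 1000 m: +9.7 × 1.9 km = +18.43°C, so T = 15.39°C.
Net change vs windward start: 15.39 − 12.3 = +3.09°C

+3.09°C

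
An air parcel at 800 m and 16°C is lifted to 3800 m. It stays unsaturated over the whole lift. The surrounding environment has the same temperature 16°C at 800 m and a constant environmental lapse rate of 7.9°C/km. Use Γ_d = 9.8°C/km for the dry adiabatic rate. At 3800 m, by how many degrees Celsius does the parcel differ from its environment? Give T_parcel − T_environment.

Parcel:
  From 800 m to 3800 m (dry): cools by 9.8 × 3 = 29.4°C, giving -13.4°C.
Environment:
  From 800 m to 3800 m (environment): cools by 7.9 × 3 = 23.7°C, giving -7.7°C.
T_parcel − T_env = -13.4 − (-7.7) = -5.7°C

-5.7°C (parcel cooler than environment)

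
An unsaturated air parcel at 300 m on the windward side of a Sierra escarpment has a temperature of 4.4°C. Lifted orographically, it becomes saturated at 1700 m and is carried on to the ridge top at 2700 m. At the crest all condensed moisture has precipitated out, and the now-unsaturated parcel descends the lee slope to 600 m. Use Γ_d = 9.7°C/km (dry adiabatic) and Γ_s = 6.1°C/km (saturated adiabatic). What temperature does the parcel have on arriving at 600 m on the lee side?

5.09°C

300–1700 m, dry: Δz = 1.4 km ⇒ ΔT = -13.58°C; T = -9.18°C
1700–2700 m, saturated: Δz = 1 km ⇒ ΔT = -6.1°C; T = -15.28°C
2700–600 m, dry descent: Δz = 2.1 km ⇒ ΔT = +20.37°C; T = 5.09°C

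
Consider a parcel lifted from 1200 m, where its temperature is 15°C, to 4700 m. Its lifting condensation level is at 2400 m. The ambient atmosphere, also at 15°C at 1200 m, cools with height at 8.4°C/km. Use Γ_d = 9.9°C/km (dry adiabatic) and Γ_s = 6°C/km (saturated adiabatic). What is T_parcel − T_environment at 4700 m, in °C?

+3.72°C (parcel warmer than environment)

Parcel:
  From 1200 m to 2400 m (dry): cools by 9.9 × 1.2 = 11.88°C, giving 3.12°C.
  From 2400 m to 4700 m (saturated): cools by 6 × 2.3 = 13.8°C, giving -10.68°C.
Environment:
  From 1200 m to 4700 m (environment): cools by 8.4 × 3.5 = 29.4°C, giving -14.4°C.
T_parcel − T_env = -10.68 − (-14.4) = +3.72°C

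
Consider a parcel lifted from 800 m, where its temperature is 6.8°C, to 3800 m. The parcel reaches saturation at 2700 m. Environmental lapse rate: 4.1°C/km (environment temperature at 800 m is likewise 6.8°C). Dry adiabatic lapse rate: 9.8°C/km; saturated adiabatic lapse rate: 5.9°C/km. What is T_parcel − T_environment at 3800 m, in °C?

Parcel:
  800 → 2700 m (dry, 9.8°C/km): ΔT = -9.8 × 1.9 = -18.62°C → T = -11.82°C
  2700 → 3800 m (saturated, 5.9°C/km): ΔT = -5.9 × 1.1 = -6.49°C → T = -18.31°C
Environment:
  800 → 3800 m (environment, 4.1°C/km): ΔT = -4.1 × 3 = -12.3°C → T = -5.5°C
T_parcel − T_env = -18.31 − (-5.5) = -12.81°C

-12.81°C (parcel cooler than environment)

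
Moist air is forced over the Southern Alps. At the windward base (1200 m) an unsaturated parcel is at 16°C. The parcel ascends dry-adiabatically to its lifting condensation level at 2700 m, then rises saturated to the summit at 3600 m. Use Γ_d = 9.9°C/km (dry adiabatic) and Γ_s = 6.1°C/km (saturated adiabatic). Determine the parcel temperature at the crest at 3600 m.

1200 → 2700 m (dry, 9.9°C/km): ΔT = -9.9 × 1.5 = -14.85°C → T = 1.15°C
2700 → 3600 m (saturated, 6.1°C/km): ΔT = -6.1 × 0.9 = -5.49°C → T = -4.34°C

-4.34°C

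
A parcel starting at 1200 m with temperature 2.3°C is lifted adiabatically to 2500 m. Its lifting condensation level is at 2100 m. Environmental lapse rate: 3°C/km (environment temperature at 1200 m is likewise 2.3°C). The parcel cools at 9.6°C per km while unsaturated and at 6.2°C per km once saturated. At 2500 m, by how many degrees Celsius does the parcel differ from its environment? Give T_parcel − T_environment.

-7.22°C (parcel cooler than environment)

Parcel:
  From 1200 m to 2100 m (dry): cools by 9.6 × 0.9 = 8.64°C, giving -6.34°C.
  From 2100 m to 2500 m (saturated): cools by 6.2 × 0.4 = 2.48°C, giving -8.82°C.
Environment:
  From 1200 m to 2500 m (environment): cools by 3 × 1.3 = 3.9°C, giving -1.6°C.
T_parcel − T_env = -8.82 − (-1.6) = -7.22°C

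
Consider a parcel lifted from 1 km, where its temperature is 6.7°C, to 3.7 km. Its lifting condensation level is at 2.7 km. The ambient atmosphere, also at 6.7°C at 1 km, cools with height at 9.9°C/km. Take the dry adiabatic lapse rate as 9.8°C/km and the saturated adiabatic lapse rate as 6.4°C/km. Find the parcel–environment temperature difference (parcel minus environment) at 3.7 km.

+3.67°C (parcel warmer than environment)

Parcel:
  1000–2700 m, dry: Δz = 1.7 km ⇒ ΔT = -16.66°C; T = -9.96°C
  2700–3700 m, saturated: Δz = 1 km ⇒ ΔT = -6.4°C; T = -16.36°C
Environment:
  1000–3700 m, environment: Δz = 2.7 km ⇒ ΔT = -26.73°C; T = -20.03°C
T_parcel − T_env = -16.36 − (-20.03) = +3.67°C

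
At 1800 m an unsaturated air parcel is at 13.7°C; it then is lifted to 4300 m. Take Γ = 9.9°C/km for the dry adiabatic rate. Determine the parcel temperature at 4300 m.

-11.05°C

1800 → 4300 m (dry adiabatic, 9.9°C/km): ΔT = -9.9 × 2.5 = -24.75°C → T = -11.05°C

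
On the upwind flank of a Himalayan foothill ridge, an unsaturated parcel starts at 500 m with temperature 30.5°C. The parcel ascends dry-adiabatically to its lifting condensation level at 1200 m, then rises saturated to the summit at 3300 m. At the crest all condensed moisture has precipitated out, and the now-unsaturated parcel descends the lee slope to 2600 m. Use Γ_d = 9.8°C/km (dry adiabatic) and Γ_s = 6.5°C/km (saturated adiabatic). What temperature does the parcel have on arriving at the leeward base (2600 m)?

16.85°C

Dry to 1200 m: -9.8 × 0.7 km = -6.86°C, so T = 23.64°C.
Saturated to 3300 m: -6.5 × 2.1 km = -13.65°C, so T = 9.99°C.
Dry descent to 2600 m: +9.8 × 0.7 km = +6.86°C, so T = 16.85°C.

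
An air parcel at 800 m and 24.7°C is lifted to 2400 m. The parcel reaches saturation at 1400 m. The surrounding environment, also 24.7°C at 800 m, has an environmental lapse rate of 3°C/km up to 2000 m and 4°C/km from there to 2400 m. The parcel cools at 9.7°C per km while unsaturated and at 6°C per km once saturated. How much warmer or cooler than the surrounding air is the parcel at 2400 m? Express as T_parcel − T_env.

-6.62°C (parcel cooler than environment)

Parcel:
  800 → 1400 m (dry, 9.7°C/km): ΔT = -9.7 × 0.6 = -5.82°C → T = 18.88°C
  1400 → 2400 m (saturated, 6°C/km): ΔT = -6 × 1 = -6°C → T = 12.88°C
Environment:
  800 → 2000 m (environment, lower layer, 3°C/km): ΔT = -3 × 1.2 = -3.6°C → T = 21.1°C
  2000 → 2400 m (environment, upper layer, 4°C/km): ΔT = -4 × 0.4 = -1.6°C → T = 19.5°C
T_parcel − T_env = 12.88 − 19.5 = -6.62°C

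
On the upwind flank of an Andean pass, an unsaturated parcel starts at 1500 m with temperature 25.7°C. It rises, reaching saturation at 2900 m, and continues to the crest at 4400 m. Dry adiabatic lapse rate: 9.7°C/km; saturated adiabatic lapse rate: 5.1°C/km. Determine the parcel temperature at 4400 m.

4.47°C

From 1500 m to 2900 m (dry): cools by 9.7 × 1.4 = 13.58°C, giving 12.12°C.
From 2900 m to 4400 m (saturated): cools by 5.1 × 1.5 = 7.65°C, giving 4.47°C.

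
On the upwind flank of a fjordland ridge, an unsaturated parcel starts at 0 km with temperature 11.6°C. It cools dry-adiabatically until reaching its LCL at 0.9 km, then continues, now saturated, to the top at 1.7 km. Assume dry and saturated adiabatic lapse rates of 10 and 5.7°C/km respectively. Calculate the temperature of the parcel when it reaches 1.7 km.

0 → 900 m (dry, 10°C/km): ΔT = -10 × 0.9 = -9°C → T = 2.6°C
900 → 1700 m (saturated, 5.7°C/km): ΔT = -5.7 × 0.8 = -4.56°C → T = -1.96°C

-1.96°C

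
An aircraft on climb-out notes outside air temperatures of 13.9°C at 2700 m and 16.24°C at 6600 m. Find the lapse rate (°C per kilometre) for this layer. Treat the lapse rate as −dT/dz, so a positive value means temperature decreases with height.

Γ = −ΔT/Δz = (13.9 − 16.24) / (6600 − 2700) m
  = -2.34°C / 3.9 km = -0.6°C/km

-0.6°C/km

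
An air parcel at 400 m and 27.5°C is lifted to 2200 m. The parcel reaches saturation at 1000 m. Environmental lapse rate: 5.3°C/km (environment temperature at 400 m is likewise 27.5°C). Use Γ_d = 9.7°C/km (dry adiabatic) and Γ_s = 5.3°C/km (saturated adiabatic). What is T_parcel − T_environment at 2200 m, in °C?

Parcel:
  Dry to 1000 m: -9.7 × 0.6 km = -5.82°C, so T = 21.68°C.
  Saturated to 2200 m: -5.3 × 1.2 km = -6.36°C, so T = 15.32°C.
Environment:
  Environment to 2200 m: -5.3 × 1.8 km = -9.54°C, so T = 17.96°C.
T_parcel − T_env = 15.32 − 17.96 = -2.64°C

-2.64°C (parcel cooler than environment)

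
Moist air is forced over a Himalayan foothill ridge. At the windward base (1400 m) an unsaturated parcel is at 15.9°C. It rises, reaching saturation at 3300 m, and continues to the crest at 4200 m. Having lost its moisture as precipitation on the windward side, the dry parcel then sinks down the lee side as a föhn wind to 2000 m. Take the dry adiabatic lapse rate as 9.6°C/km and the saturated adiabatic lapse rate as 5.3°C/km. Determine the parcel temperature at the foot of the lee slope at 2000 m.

Dry to 3300 m: -9.6 × 1.9 km = -18.24°C, so T = -2.34°C.
Saturated to 4200 m: -5.3 × 0.9 km = -4.77°C, so T = -7.11°C.
Dry descent to 2000 m: +9.6 × 2.2 km = +21.12°C, so T = 14.01°C.

14.01°C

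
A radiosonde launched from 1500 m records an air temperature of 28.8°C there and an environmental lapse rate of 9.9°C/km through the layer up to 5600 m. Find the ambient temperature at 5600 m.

-11.79°C

From 1500 m to 5600 m (environmental): cools by 9.9 × 4.1 = 40.59°C, giving -11.79°C.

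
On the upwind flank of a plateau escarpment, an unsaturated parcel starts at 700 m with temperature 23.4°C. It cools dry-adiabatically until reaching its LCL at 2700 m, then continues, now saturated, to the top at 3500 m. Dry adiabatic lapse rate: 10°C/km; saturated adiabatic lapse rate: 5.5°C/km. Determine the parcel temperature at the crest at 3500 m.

-1°C

700–2700 m, dry: Δz = 2 km ⇒ ΔT = -20°C; T = 3.4°C
2700–3500 m, saturated: Δz = 0.8 km ⇒ ΔT = -4.4°C; T = -1°C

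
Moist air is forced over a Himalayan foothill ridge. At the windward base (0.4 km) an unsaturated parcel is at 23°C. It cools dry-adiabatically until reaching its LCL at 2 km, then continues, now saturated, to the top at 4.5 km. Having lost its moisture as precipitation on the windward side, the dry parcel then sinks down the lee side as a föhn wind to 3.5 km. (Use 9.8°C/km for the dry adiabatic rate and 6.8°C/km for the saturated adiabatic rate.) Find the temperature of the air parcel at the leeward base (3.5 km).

400–2000 m, dry: Δz = 1.6 km ⇒ ΔT = -15.68°C; T = 7.32°C
2000–4500 m, saturated: Δz = 2.5 km ⇒ ΔT = -17°C; T = -9.68°C
4500–3500 m, dry descent: Δz = 1 km ⇒ ΔT = +9.8°C; T = 0.12°C

0.12°C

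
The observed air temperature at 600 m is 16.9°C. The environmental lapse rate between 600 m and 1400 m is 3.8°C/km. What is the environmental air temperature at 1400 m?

From 600 m to 1400 m (environmental): cools by 3.8 × 0.8 = 3.04°C, giving 13.86°C.

13.86°C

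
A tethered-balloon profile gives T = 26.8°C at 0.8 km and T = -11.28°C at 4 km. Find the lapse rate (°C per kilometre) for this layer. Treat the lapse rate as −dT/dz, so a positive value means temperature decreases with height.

11.9°C/km

Γ = −ΔT/Δz = (26.8 − (-11.28)) / (4000 − 800) m
  = 38.08°C / 3.2 km = 11.9°C/km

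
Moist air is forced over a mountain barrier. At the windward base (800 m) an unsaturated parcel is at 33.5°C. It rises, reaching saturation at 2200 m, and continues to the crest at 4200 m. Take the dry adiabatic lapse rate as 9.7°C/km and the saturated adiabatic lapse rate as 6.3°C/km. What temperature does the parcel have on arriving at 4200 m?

800 → 2200 m (dry, 9.7°C/km): ΔT = -9.7 × 1.4 = -13.58°C → T = 19.92°C
2200 → 4200 m (saturated, 6.3°C/km): ΔT = -6.3 × 2 = -12.6°C → T = 7.32°C

7.32°C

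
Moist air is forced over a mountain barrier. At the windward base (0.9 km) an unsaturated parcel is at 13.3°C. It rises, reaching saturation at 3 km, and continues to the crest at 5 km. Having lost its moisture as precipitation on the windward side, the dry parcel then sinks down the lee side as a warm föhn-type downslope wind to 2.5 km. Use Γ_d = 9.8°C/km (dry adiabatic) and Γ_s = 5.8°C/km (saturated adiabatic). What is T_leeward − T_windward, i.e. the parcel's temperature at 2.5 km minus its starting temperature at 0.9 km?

-7.68°C

900 → 3000 m (dry, 9.8°C/km): ΔT = -9.8 × 2.1 = -20.58°C → T = -7.28°C
3000 → 5000 m (saturated, 5.8°C/km): ΔT = -5.8 × 2 = -11.6°C → T = -18.88°C
5000 → 2500 m (dry descent, 9.8°C/km): ΔT = +9.8 × 2.5 = +24.5°C → T = 5.62°C
Net change vs windward start: 5.62 − 13.3 = -7.68°C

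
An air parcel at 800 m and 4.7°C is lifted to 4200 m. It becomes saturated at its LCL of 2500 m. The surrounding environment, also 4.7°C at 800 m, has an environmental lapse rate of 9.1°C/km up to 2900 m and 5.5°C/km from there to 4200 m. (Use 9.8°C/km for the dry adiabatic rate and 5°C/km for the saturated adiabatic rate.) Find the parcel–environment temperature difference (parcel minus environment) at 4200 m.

+1.1°C (parcel warmer than environment)

Parcel:
  800–2500 m, dry: Δz = 1.7 km ⇒ ΔT = -16.66°C; T = -11.96°C
  2500–4200 m, saturated: Δz = 1.7 km ⇒ ΔT = -8.5°C; T = -20.46°C
Environment:
  800–2900 m, environment, lower layer: Δz = 2.1 km ⇒ ΔT = -19.11°C; T = -14.41°C
  2900–4200 m, environment, upper layer: Δz = 1.3 km ⇒ ΔT = -7.15°C; T = -21.56°C
T_parcel − T_env = -20.46 − (-21.56) = +1.1°C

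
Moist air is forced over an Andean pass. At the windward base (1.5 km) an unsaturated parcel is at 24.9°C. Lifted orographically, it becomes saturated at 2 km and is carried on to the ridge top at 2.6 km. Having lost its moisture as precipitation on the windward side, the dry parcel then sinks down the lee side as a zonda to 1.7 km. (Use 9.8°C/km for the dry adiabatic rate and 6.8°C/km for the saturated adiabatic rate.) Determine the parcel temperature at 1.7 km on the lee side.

24.74°C

1500–2000 m, dry: Δz = 0.5 km ⇒ ΔT = -4.9°C; T = 20°C
2000–2600 m, saturated: Δz = 0.6 km ⇒ ΔT = -4.08°C; T = 15.92°C
2600–1700 m, dry descent: Δz = 0.9 km ⇒ ΔT = +8.82°C; T = 24.74°C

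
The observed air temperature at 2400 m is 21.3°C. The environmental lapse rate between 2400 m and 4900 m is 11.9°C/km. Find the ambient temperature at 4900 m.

-8.45°C

2400 → 4900 m (environmental, 11.9°C/km): ΔT = -11.9 × 2.5 = -29.75°C → T = -8.45°C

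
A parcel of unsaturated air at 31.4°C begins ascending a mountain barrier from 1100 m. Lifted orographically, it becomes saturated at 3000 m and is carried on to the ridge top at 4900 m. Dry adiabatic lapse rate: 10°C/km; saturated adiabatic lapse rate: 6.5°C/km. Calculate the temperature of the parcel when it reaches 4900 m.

0.05°C

From 1100 m to 3000 m (dry): cools by 10 × 1.9 = 19°C, giving 12.4°C.
From 3000 m to 4900 m (saturated): cools by 6.5 × 1.9 = 12.35°C, giving 0.05°C.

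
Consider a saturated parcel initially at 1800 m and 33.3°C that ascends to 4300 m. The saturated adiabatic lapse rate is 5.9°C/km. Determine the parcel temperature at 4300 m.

18.55°C

1800–4300 m, saturated adiabatic: Δz = 2.5 km ⇒ ΔT = -14.75°C; T = 18.55°C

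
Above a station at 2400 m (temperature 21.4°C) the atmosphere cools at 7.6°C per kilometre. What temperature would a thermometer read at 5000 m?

2400–5000 m, environmental: Δz = 2.6 km ⇒ ΔT = -19.76°C; T = 1.64°C

1.64°C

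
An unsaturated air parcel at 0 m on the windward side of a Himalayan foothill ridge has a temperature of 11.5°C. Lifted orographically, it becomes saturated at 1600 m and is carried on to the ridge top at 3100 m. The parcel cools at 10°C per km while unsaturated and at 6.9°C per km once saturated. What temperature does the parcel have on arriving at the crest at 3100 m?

0–1600 m, dry: Δz = 1.6 km ⇒ ΔT = -16°C; T = -4.5°C
1600–3100 m, saturated: Δz = 1.5 km ⇒ ΔT = -10.35°C; T = -14.85°C

-14.85°C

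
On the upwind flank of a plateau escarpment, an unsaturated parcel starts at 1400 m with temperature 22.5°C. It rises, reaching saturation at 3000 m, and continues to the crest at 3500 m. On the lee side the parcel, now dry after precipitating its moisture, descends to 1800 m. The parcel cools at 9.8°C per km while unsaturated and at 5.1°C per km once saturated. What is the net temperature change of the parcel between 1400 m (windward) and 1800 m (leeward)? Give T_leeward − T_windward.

-1.57°C

1400–3000 m, dry: Δz = 1.6 km ⇒ ΔT = -15.68°C; T = 6.82°C
3000–3500 m, saturated: Δz = 0.5 km ⇒ ΔT = -2.55°C; T = 4.27°C
3500–1800 m, dry descent: Δz = 1.7 km ⇒ ΔT = +16.66°C; T = 20.93°C
Net change vs windward start: 20.93 − 22.5 = -1.57°C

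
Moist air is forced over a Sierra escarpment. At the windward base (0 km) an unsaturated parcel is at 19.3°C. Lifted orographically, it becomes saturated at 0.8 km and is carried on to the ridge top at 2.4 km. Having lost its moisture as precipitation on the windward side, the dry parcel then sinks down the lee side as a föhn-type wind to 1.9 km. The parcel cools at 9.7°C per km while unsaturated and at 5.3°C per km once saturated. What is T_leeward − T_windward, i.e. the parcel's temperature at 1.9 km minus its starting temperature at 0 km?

-11.39°C

0–800 m, dry: Δz = 0.8 km ⇒ ΔT = -7.76°C; T = 11.54°C
800–2400 m, saturated: Δz = 1.6 km ⇒ ΔT = -8.48°C; T = 3.06°C
2400–1900 m, dry descent: Δz = 0.5 km ⇒ ΔT = +4.85°C; T = 7.91°C
Net change vs windward start: 7.91 − 19.3 = -11.39°C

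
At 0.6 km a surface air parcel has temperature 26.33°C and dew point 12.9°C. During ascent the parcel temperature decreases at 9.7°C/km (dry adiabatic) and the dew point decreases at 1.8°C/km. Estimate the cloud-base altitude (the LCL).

T and T_d converge at 9.7 − 1.8 = 7.9°C per km
Height above start = (26.33 − 12.9) / 7.9 = 1.7 km
LCL altitude = 600 m + 1700 m = 2300 m

2.3 km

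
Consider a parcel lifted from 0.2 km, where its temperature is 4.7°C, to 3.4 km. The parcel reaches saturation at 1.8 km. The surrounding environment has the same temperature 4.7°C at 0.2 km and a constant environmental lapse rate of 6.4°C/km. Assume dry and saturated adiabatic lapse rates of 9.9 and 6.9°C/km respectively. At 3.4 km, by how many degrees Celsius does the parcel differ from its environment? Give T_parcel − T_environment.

Parcel:
  Dry to 1800 m: -9.9 × 1.6 km = -15.84°C, so T = -11.14°C.
  Saturated to 3400 m: -6.9 × 1.6 km = -11.04°C, so T = -22.18°C.
Environment:
  Environment to 3400 m: -6.4 × 3.2 km = -20.48°C, so T = -15.78°C.
T_parcel − T_env = -22.18 − (-15.78) = -6.4°C

-6.4°C (parcel cooler than environment)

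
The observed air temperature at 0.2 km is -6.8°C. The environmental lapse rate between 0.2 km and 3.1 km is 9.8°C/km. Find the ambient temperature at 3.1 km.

200–3100 m, environmental: Δz = 2.9 km ⇒ ΔT = -28.42°C; T = -35.22°C

-35.22°C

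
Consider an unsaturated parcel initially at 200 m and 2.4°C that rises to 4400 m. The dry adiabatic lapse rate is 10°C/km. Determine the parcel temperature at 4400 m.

200 → 4400 m (dry adiabatic, 10°C/km): ΔT = -10 × 4.2 = -42°C → T = -39.6°C

-39.6°C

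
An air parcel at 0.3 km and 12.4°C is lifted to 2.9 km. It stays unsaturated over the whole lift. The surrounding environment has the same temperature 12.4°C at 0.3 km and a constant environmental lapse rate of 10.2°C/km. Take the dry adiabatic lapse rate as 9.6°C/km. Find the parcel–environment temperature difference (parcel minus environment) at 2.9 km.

Parcel:
  300 → 2900 m (dry, 9.6°C/km): ΔT = -9.6 × 2.6 = -24.96°C → T = -12.56°C
Environment:
  300 → 2900 m (environment, 10.2°C/km): ΔT = -10.2 × 2.6 = -26.52°C → T = -14.12°C
T_parcel − T_env = -12.56 − (-14.12) = +1.56°C

+1.56°C (parcel warmer than environment)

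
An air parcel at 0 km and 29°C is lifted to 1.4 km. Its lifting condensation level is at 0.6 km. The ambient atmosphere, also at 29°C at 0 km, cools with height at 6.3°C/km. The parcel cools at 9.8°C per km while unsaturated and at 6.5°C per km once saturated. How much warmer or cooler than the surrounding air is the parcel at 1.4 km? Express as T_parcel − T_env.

-2.26°C (parcel cooler than environment)

Parcel:
  0 → 600 m (dry, 9.8°C/km): ΔT = -9.8 × 0.6 = -5.88°C → T = 23.12°C
  600 → 1400 m (saturated, 6.5°C/km): ΔT = -6.5 × 0.8 = -5.2°C → T = 17.92°C
Environment:
  0 → 1400 m (environment, 6.3°C/km): ΔT = -6.3 × 1.4 = -8.82°C → T = 20.18°C
T_parcel − T_env = 17.92 − 20.18 = -2.26°C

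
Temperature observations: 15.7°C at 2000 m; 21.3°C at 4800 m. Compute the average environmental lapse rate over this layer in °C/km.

Γ = −ΔT/Δz = (15.7 − 21.3) / (4800 − 2000) m
  = -5.6°C / 2.8 km = -2°C/km

-2°C/km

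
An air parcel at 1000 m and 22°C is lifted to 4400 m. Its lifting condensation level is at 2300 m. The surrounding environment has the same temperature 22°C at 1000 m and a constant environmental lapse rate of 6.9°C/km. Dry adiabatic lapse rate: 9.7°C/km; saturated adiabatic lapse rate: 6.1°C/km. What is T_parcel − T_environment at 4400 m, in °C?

-1.96°C (parcel cooler than environment)

Parcel:
  From 1000 m to 2300 m (dry): cools by 9.7 × 1.3 = 12.61°C, giving 9.39°C.
  From 2300 m to 4400 m (saturated): cools by 6.1 × 2.1 = 12.81°C, giving -3.42°C.
Environment:
  From 1000 m to 4400 m (environment): cools by 6.9 × 3.4 = 23.46°C, giving -1.46°C.
T_parcel − T_env = -3.42 − (-1.46) = -1.96°C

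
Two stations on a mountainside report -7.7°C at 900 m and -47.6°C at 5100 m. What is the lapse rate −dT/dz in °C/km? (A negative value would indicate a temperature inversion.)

9.5°C/km

Γ = −ΔT/Δz = (-7.7 − (-47.6)) / (5100 − 900) m
  = 39.9°C / 4.2 km = 9.5°C/km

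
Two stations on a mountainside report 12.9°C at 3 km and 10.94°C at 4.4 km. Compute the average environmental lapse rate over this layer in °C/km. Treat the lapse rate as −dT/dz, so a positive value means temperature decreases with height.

1.4°C/km

Γ = −ΔT/Δz = (12.9 − 10.94) / (4400 − 3000) m
  = 1.96°C / 1.4 km = 1.4°C/km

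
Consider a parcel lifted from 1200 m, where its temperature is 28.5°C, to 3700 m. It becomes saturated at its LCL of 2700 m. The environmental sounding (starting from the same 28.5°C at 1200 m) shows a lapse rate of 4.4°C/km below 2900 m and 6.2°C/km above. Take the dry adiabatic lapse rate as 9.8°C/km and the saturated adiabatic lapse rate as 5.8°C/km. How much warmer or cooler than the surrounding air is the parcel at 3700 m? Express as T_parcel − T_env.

-8.06°C (parcel cooler than environment)

Parcel:
  From 1200 m to 2700 m (dry): cools by 9.8 × 1.5 = 14.7°C, giving 13.8°C.
  From 2700 m to 3700 m (saturated): cools by 5.8 × 1 = 5.8°C, giving 8°C.
Environment:
  From 1200 m to 2900 m (environment, lower layer): cools by 4.4 × 1.7 = 7.48°C, giving 21.02°C.
  From 2900 m to 3700 m (environment, upper layer): cools by 6.2 × 0.8 = 4.96°C, giving 16.06°C.
T_parcel − T_env = 8 − 16.06 = -8.06°C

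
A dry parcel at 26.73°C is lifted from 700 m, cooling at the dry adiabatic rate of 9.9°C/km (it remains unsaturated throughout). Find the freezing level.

3400 m

Height above start = (26.73 − 0) / 9.9 = 2.7 km
Altitude = 700 m + 2700 m = 3400 m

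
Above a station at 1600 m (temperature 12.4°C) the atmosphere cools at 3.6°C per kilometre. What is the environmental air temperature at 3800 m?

From 1600 m to 3800 m (environmental): cools by 3.6 × 2.2 = 7.92°C, giving 4.48°C.

4.48°C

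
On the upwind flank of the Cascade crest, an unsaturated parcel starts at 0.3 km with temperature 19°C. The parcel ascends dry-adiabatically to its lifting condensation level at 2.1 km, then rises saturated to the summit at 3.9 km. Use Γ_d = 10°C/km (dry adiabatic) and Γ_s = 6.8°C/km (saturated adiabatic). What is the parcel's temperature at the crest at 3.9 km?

-11.24°C

From 300 m to 2100 m (dry): cools by 10 × 1.8 = 18°C, giving 1°C.
From 2100 m to 3900 m (saturated): cools by 6.8 × 1.8 = 12.24°C, giving -11.24°C.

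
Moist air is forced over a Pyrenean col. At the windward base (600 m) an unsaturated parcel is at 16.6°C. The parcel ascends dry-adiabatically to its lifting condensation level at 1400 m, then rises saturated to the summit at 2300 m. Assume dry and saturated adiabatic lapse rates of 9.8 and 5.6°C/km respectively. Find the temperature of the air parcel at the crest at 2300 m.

3.72°C

Dry to 1400 m: -9.8 × 0.8 km = -7.84°C, so T = 8.76°C.
Saturated to 2300 m: -5.6 × 0.9 km = -5.04°C, so T = 3.72°C.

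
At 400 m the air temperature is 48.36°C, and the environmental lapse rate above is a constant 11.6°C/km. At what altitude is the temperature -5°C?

5000 m

Height above start = (48.36 − (-5)) / 11.6 = 4.6 km
Altitude = 400 m + 4600 m = 5000 m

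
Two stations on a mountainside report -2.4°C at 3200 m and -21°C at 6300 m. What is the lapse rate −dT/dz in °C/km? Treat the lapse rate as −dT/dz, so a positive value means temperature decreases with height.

6°C/km

Γ = −ΔT/Δz = (-2.4 − (-21)) / (6300 − 3200) m
  = 18.6°C / 3.1 km = 6°C/km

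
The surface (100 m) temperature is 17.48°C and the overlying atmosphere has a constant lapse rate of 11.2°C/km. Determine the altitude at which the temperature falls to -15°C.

3000 m

Height above start = (17.48 − (-15)) / 11.2 = 2.9 km
Altitude = 100 m + 2900 m = 3000 m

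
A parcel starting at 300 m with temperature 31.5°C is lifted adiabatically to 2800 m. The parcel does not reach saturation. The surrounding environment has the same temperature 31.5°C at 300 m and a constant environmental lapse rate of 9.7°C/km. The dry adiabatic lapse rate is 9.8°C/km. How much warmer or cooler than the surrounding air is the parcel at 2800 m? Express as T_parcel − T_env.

Parcel:
  From 300 m to 2800 m (dry): cools by 9.8 × 2.5 = 24.5°C, giving 7°C.
Environment:
  From 300 m to 2800 m (environment): cools by 9.7 × 2.5 = 24.25°C, giving 7.25°C.
T_parcel − T_env = 7 − 7.25 = -0.25°C

-0.25°C (parcel cooler than environment)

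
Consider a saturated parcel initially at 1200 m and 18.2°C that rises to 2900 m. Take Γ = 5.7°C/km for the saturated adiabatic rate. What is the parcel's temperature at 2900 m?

Saturated adiabatic to 2900 m: -5.7 × 1.7 km = -9.69°C, so T = 8.51°C.

8.51°C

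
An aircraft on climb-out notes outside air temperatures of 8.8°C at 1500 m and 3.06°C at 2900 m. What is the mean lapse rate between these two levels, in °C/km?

Γ = −ΔT/Δz = (8.8 − 3.06) / (2900 − 1500) m
  = 5.74°C / 1.4 km = 4.1°C/km

4.1°C/km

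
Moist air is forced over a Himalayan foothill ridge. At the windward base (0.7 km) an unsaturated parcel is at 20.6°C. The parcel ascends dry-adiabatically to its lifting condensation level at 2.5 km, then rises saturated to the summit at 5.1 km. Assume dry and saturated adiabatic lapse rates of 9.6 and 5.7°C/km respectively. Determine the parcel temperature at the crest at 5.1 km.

-11.5°C

700 → 2500 m (dry, 9.6°C/km): ΔT = -9.6 × 1.8 = -17.28°C → T = 3.32°C
2500 → 5100 m (saturated, 5.7°C/km): ΔT = -5.7 × 2.6 = -14.82°C → T = -11.5°C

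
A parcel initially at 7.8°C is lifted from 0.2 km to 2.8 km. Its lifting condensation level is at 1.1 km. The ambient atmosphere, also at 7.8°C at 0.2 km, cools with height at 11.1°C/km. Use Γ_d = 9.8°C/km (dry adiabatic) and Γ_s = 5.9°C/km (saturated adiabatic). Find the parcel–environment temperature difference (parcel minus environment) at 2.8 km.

+10.01°C (parcel warmer than environment)

Parcel:
  Dry to 1100 m: -9.8 × 0.9 km = -8.82°C, so T = -1.02°C.
  Saturated to 2800 m: -5.9 × 1.7 km = -10.03°C, so T = -11.05°C.
Environment:
  Environment to 2800 m: -11.1 × 2.6 km = -28.86°C, so T = -21.06°C.
T_parcel − T_env = -11.05 − (-21.06) = +10.01°C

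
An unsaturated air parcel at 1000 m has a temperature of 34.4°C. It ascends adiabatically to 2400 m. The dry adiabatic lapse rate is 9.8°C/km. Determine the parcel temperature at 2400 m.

From 1000 m to 2400 m (dry adiabatic): cools by 9.8 × 1.4 = 13.72°C, giving 20.68°C.

20.68°C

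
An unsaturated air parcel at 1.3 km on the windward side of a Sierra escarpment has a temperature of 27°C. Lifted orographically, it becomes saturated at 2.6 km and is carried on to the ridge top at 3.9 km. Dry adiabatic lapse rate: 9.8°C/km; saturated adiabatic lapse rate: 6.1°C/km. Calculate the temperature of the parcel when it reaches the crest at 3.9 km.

Dry to 2600 m: -9.8 × 1.3 km = -12.74°C, so T = 14.26°C.
Saturated to 3900 m: -6.1 × 1.3 km = -7.93°C, so T = 6.33°C.

6.33°C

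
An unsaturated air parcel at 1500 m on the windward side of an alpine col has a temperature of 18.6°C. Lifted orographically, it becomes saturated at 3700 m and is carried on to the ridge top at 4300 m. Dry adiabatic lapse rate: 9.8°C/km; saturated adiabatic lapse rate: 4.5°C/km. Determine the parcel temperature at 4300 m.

1500 → 3700 m (dry, 9.8°C/km): ΔT = -9.8 × 2.2 = -21.56°C → T = -2.96°C
3700 → 4300 m (saturated, 4.5°C/km): ΔT = -4.5 × 0.6 = -2.7°C → T = -5.66°C

-5.66°C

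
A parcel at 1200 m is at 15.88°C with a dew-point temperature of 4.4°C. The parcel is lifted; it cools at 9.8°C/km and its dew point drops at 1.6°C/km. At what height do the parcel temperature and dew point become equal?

T and T_d converge at 9.8 − 1.6 = 8.2°C per km
Height above start = (15.88 − 4.4) / 8.2 = 1.4 km
LCL altitude = 1200 m + 1400 m = 2600 m

2600 m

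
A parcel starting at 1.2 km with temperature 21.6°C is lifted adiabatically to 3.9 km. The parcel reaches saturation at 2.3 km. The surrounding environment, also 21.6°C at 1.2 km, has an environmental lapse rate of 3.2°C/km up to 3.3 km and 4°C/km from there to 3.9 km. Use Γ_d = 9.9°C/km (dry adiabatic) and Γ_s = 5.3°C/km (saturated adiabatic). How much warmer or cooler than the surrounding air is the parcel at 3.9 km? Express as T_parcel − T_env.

Parcel:
  1200–2300 m, dry: Δz = 1.1 km ⇒ ΔT = -10.89°C; T = 10.71°C
  2300–3900 m, saturated: Δz = 1.6 km ⇒ ΔT = -8.48°C; T = 2.23°C
Environment:
  1200–3300 m, environment, lower layer: Δz = 2.1 km ⇒ ΔT = -6.72°C; T = 14.88°C
  3300–3900 m, environment, upper layer: Δz = 0.6 km ⇒ ΔT = -2.4°C; T = 12.48°C
T_parcel − T_env = 2.23 − 12.48 = -10.25°C

-10.25°C (parcel cooler than environment)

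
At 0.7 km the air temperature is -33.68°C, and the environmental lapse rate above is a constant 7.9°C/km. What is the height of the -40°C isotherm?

1.5 km

Height above start = (-33.68 − (-40)) / 7.9 = 0.8 km
Altitude = 700 m + 800 m = 1500 m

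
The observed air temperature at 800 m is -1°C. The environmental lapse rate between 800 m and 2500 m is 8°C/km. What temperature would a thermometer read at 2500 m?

-14.6°C

From 800 m to 2500 m (environmental): cools by 8 × 1.7 = 13.6°C, giving -14.6°C.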